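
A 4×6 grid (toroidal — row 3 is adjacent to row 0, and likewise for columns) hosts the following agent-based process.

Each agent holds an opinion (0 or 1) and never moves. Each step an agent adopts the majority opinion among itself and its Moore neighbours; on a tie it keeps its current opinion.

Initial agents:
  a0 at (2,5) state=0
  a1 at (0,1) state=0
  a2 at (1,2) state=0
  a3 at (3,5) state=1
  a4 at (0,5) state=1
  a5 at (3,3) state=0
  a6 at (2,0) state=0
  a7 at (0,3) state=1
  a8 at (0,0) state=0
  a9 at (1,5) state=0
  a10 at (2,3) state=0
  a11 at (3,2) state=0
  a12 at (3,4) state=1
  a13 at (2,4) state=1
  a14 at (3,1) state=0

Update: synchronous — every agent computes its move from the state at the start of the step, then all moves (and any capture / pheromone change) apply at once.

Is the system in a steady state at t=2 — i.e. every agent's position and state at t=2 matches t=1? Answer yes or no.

no

t=1: a0@(2,5):0 a1@(0,1):0 a2@(1,2):0 a3@(3,5):1 a4@(0,5):1 a5@(3,3):0 a6@(2,0):0 a7@(0,3):0 a8@(0,0):0 a9@(1,5):0 a10@(2,3):0 a11@(3,2):0 a12@(3,4):1 a13@(2,4):0 a14@(3,1):0
t=2: a0@(2,5):0 a1@(0,1):0 a2@(1,2):0 a3@(3,5):0 a4@(0,5):1 a5@(3,3):0 a6@(2,0):0 a7@(0,3):0 a8@(0,0):0 a9@(1,5):0 a10@(2,3):0 a11@(3,2):0 a12@(3,4):0 a13@(2,4):0 a14@(3,1):0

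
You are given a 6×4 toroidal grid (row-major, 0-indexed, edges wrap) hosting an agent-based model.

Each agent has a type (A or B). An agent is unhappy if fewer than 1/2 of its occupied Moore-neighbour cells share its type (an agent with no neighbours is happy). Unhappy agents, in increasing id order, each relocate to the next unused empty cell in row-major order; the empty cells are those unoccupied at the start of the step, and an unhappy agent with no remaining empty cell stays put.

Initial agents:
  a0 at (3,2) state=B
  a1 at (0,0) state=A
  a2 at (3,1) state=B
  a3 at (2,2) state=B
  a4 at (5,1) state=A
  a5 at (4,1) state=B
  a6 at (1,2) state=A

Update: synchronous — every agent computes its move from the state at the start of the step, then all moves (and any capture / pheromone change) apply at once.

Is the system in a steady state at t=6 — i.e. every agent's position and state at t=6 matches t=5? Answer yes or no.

t=1: a0@(3,2):B a1@(0,0):A a2@(3,1):B a3@(2,2):B a4@(5,1):A a5@(4,1):B a6@(0,1):A
t=2: (unchanged — steady state)

yes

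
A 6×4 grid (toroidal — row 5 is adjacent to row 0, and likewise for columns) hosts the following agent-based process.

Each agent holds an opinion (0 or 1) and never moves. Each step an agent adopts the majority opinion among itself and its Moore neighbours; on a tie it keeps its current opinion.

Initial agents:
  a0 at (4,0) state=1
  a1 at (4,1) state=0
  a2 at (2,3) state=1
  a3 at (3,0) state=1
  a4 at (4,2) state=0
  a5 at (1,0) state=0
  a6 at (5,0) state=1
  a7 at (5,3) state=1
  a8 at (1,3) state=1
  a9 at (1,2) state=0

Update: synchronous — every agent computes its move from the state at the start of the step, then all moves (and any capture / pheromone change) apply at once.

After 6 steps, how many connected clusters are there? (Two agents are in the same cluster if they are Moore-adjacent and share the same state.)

t=1: a0@(4,0):1 a1@(4,1):1 a2@(2,3):1 a3@(3,0):1 a4@(4,2):0 a5@(1,0):1 a6@(5,0):1 a7@(5,3):1 a8@(1,3):1 a9@(1,2):1
t=2: a0@(4,0):1 a1@(4,1):1 a2@(2,3):1 a3@(3,0):1 a4@(4,2):1 a5@(1,0):1 a6@(5,0):1 a7@(5,3):1 a8@(1,3):1 a9@(1,2):1
t=3: (unchanged — steady state)

1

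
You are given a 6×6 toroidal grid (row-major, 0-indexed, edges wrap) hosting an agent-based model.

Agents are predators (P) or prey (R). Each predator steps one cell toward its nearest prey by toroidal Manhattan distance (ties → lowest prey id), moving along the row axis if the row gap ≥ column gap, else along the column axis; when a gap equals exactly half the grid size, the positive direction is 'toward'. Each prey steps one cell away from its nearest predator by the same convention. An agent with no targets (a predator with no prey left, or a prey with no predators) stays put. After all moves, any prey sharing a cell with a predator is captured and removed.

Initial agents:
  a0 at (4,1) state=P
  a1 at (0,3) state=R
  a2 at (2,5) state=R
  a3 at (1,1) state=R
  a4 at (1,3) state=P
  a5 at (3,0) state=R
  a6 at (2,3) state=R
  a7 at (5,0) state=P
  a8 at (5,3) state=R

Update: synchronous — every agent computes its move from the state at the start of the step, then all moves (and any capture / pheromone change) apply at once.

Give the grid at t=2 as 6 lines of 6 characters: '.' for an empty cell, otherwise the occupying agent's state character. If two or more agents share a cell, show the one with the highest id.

t=1: a0@(3,1):P a1@(5,3):R a2@(2,0):R a3@(1,0):R a4@(0,3):P a5@(2,0):R a6@(3,3):R a7@(4,0):P a8@(4,3):R
t=2: a0@(2,1):P a1@(4,3):R a2@(1,0):R a3@(0,0):R a4@(5,3):P a5@(1,0):R a6@(3,4):R a7@(3,0):P a8@(3,3):R

R.....
R.....
.P....
P..RR.
...R..
...P..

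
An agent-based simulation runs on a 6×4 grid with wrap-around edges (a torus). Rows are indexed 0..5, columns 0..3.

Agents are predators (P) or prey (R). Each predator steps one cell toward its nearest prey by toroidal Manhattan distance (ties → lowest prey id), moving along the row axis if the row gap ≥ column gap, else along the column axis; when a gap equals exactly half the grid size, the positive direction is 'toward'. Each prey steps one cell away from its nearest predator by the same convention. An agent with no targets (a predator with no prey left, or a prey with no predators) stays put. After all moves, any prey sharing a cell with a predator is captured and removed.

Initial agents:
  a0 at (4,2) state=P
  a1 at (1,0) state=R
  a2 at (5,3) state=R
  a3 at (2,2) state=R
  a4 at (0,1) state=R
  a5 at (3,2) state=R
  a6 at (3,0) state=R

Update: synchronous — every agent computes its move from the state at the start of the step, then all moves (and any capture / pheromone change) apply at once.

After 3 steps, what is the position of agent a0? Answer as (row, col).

t=1: a0@(3,2):P a1@(0,0):R a2@(0,3):R a3@(1,2):R a4@(1,1):R a5@(2,2):R a6@(3,3):R
t=2: a0@(2,2):P a1@(5,0):R a2@(5,3):R a3@(0,2):R a4@(0,1):R a5@(1,2):R a6@(3,0):R
t=3: a0@(1,2):P a1@(4,0):R a2@(4,3):R a3@(5,2):R a4@(5,1):R a5@(0,2):R a6@(3,3):R

(1, 2)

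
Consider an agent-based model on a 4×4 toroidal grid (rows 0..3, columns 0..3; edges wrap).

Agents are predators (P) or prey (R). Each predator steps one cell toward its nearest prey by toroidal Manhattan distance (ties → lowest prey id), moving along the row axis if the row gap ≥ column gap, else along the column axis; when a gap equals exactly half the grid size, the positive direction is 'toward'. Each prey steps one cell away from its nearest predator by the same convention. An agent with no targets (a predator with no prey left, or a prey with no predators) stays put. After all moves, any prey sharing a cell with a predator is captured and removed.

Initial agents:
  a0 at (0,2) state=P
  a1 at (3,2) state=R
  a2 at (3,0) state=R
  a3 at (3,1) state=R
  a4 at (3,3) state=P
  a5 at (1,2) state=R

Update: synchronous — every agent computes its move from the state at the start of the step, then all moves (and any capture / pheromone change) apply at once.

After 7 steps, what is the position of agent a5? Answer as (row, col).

t=1: a0@(3,2):P a1@(2,2):R a2@(3,1):R a3@(2,1):R a4@(3,2):P a5@(2,2):R
t=2: a0@(2,2):P a1@(1,2):R a2@(3,0):R a3@(1,1):R a4@(2,2):P a5@(1,2):R
t=3: a0@(1,2):P a1@(0,2):R a2@(3,3):R a3@(0,1):R a4@(1,2):P a5@(0,2):R
t=4: a0@(0,2):P a1@(3,2):R a2@(2,3):R a3@(3,1):R a4@(0,2):P a5@(3,2):R
t=5: a0@(3,2):P a1@(2,2):R a2@(1,3):R a3@(2,1):R a4@(3,2):P a5@(2,2):R
t=6: a0@(2,2):P a1@(1,2):R a2@(0,3):R a3@(1,1):R a4@(2,2):P a5@(1,2):R
t=7: a0@(1,2):P a1@(0,2):R a2@(3,3):R a3@(0,1):R a4@(1,2):P a5@(0,2):R

(0, 2)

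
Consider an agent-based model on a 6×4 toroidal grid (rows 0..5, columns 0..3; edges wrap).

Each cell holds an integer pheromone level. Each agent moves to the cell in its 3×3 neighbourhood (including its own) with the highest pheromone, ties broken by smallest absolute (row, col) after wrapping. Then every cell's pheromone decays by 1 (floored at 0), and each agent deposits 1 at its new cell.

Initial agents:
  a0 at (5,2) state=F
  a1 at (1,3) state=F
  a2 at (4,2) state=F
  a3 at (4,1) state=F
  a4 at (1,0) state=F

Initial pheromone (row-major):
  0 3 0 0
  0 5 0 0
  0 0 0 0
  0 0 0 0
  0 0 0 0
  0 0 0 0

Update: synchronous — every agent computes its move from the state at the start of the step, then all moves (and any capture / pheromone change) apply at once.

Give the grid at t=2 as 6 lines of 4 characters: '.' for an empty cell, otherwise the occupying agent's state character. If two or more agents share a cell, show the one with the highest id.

....
.F..
....
F...
....
....

t=1: a0@(0,1) a1@(0,0) a2@(3,1) a3@(3,0) a4@(1,1) | pheromone: 1 3 0 0 / 0 5 0 0 / 0 0 0 0 / 1 1 0 0 / 0 0 0 0 / 0 0 0 0
t=2: a0@(1,1) a1@(1,1) a2@(3,0) a3@(3,0) a4@(1,1) | pheromone: 0 2 0 0 / 0 7 0 0 / 0 0 0 0 / 2 0 0 0 / 0 0 0 0 / 0 0 0 0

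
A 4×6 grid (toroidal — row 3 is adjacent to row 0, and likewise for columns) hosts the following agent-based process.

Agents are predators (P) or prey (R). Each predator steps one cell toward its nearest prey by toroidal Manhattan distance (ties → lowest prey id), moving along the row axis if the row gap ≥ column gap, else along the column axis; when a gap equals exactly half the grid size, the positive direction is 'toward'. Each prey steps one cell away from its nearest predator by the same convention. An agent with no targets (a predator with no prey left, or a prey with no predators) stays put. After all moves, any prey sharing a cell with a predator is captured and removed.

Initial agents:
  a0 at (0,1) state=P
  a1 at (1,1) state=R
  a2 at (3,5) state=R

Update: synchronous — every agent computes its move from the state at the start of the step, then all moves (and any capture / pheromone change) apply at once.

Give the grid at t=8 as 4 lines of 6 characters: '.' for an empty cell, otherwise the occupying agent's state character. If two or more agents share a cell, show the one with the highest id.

t=1: a0@(1,1):P a1@(2,1):R a2@(3,4):R
t=2: a0@(2,1):P a1@(3,1):R a2@(3,3):R
t=3: a0@(3,1):P a1@(0,1):R a2@(3,4):R
t=4: a0@(0,1):P a1@(1,1):R a2@(3,3):R
t=5: a0@(1,1):P a1@(2,1):R a2@(3,4):R
t=6: a0@(2,1):P a1@(3,1):R a2@(3,3):R
t=7: a0@(3,1):P a1@(0,1):R a2@(3,4):R
t=8: a0@(0,1):P a1@(1,1):R a2@(3,3):R

.P....
.R....
......
...R..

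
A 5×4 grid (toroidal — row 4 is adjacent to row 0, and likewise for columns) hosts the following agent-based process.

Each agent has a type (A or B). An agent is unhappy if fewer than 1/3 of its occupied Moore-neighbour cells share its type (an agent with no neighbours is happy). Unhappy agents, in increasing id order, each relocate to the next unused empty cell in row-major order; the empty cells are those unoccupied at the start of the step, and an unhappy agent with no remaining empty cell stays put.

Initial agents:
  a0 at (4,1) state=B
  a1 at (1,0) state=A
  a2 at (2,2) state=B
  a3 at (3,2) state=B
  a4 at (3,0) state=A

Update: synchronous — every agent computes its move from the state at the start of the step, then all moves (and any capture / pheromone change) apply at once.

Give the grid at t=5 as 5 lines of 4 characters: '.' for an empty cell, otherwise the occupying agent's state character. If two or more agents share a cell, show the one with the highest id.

A...
A...
..B.
..B.
.B..

t=1: a0@(4,1):B a1@(1,0):A a2@(2,2):B a3@(3,2):B a4@(0,0):A
t=2: (unchanged — steady state)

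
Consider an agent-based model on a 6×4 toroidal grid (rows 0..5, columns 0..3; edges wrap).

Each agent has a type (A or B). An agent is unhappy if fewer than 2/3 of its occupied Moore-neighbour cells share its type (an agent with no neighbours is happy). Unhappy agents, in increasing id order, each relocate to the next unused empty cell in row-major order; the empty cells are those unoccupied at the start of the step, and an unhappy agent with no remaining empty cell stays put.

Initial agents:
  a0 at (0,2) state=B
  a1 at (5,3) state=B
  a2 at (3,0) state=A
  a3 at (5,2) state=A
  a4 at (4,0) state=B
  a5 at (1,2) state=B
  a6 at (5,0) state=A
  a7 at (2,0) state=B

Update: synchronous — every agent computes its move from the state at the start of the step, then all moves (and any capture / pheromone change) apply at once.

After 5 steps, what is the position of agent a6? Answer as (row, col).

(3, 2)

t=1: a0@(0,2):B a1@(0,0):B a2@(0,1):A a3@(0,3):A a4@(1,0):B a5@(1,2):B a6@(1,1):A a7@(1,3):B
t=2: a0@(2,0):B a1@(2,1):B a2@(2,2):A a3@(2,3):A a4@(3,0):B a5@(3,1):B a6@(3,2):A a7@(1,3):B
t=3: a0@(2,0):B a1@(0,0):B a2@(0,1):A a3@(0,2):A a4@(3,0):B a5@(0,3):B a6@(1,0):A a7@(1,1):B
t=4: a0@(2,0):B a1@(1,2):B a2@(1,3):A a3@(2,1):A a4@(3,0):B a5@(2,2):B a6@(2,3):A a7@(3,1):B
t=5: a0@(0,0):B a1@(0,1):B a2@(0,2):A a3@(0,3):A a4@(1,0):B a5@(1,1):B a6@(3,2):A a7@(3,1):B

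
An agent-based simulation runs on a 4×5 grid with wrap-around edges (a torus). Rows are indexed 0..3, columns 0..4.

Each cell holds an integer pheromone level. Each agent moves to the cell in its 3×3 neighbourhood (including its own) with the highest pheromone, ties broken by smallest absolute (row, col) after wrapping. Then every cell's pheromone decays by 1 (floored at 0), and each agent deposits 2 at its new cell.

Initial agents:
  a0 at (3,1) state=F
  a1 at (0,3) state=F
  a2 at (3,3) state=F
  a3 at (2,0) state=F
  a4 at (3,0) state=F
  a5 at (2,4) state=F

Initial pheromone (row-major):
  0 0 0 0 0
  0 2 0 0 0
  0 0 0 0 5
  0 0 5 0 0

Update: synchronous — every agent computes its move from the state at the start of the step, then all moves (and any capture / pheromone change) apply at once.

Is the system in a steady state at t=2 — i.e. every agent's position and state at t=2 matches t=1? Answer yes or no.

yes

t=1: a0@(3,2) a1@(3,2) a2@(2,4) a3@(2,4) a4@(2,4) a5@(2,4) | pheromone: 0 0 0 0 0 / 0 1 0 0 0 / 0 0 0 0 12 / 0 0 8 0 0
t=2: a0@(3,2) a1@(3,2) a2@(2,4) a3@(2,4) a4@(2,4) a5@(2,4) | pheromone: 0 0 0 0 0 / 0 0 0 0 0 / 0 0 0 0 19 / 0 0 11 0 0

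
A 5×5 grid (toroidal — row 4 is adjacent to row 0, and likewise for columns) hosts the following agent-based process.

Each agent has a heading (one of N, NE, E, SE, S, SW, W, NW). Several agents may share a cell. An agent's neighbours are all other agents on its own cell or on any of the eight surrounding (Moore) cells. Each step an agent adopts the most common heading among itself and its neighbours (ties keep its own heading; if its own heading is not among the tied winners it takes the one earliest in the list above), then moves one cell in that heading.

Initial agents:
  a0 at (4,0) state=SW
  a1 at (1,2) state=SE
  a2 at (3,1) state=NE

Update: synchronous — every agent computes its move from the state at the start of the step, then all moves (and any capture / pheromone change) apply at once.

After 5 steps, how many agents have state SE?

1

t=1: a0@(0,4):SW a1@(2,3):SE a2@(2,2):NE
t=2: a0@(1,3):SW a1@(3,4):SE a2@(1,3):NE
t=3: a0@(2,2):SW a1@(4,0):SE a2@(0,4):NE
t=4: a0@(3,1):SW a1@(0,1):SE a2@(4,0):NE
t=5: a0@(4,0):SW a1@(1,2):SE a2@(3,1):NE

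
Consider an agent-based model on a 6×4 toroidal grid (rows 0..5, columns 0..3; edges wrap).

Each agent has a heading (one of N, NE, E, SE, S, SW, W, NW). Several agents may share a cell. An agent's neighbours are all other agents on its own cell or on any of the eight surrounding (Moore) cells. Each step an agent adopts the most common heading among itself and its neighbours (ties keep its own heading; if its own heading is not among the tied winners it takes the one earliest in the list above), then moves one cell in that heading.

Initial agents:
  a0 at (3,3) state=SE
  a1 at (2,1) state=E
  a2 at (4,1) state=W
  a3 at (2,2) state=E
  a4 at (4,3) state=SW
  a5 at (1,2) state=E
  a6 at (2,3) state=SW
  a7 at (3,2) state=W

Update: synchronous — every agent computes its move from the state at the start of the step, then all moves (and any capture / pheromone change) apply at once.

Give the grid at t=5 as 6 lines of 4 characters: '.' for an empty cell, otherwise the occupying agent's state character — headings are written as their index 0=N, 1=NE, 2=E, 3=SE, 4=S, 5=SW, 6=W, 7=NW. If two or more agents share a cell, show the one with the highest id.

....
2.22
2.22
...2
6...
....

t=1: a0@(4,2):SW a1@(2,2):E a2@(4,0):W a3@(2,3):E a4@(5,2):SW a5@(1,3):E a6@(2,0):E a7@(3,1):W
t=2: a0@(5,1):SW a1@(2,3):E a2@(4,3):W a3@(2,0):E a4@(0,1):SW a5@(1,0):E a6@(2,1):E a7@(3,0):W
t=3: a0@(0,0):SW a1@(2,0):E a2@(4,2):W a3@(2,1):E a4@(1,0):SW a5@(1,1):E a6@(2,2):E a7@(3,1):E
t=4: a0@(1,3):SW a1@(2,1):E a2@(4,1):W a3@(2,2):E a4@(1,1):E a5@(1,2):E a6@(2,3):E a7@(3,2):E
t=5: a0@(1,0):E a1@(2,2):E a2@(4,0):W a3@(2,3):E a4@(1,2):E a5@(1,3):E a6@(2,0):E a7@(3,3):E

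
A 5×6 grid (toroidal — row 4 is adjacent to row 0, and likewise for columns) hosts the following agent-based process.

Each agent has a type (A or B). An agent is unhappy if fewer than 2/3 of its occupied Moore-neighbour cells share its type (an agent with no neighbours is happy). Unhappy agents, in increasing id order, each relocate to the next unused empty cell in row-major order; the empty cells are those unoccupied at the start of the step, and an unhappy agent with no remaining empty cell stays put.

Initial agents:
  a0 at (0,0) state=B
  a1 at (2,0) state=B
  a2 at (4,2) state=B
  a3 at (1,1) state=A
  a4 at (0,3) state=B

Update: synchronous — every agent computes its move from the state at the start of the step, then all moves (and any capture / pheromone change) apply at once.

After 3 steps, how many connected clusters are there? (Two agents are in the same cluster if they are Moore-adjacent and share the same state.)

2

t=1: a0@(0,1):B a1@(0,2):B a2@(4,2):B a3@(0,4):A a4@(0,3):B
t=2: a0@(0,1):B a1@(0,2):B a2@(4,2):B a3@(0,0):A a4@(0,3):B
t=3: a0@(0,1):B a1@(0,2):B a2@(4,2):B a3@(0,4):A a4@(0,3):B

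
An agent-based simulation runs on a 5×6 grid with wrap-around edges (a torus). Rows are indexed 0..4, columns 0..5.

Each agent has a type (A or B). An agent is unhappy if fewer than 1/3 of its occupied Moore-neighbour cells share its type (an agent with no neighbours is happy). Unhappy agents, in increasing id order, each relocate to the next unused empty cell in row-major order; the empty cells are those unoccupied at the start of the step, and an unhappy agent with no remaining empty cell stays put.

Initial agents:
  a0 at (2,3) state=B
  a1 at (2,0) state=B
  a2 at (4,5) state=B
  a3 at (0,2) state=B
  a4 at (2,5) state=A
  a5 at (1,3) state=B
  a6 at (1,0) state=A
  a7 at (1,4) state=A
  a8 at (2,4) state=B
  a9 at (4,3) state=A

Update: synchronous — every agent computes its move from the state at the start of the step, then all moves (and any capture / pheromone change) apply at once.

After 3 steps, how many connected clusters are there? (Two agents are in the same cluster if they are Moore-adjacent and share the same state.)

4

t=1: a0@(2,3):B a1@(0,0):B a2@(4,5):B a3@(0,2):B a4@(2,5):A a5@(1,3):B a6@(1,0):A a7@(0,1):A a8@(2,4):B a9@(0,3):A
t=2: a0@(2,3):B a1@(0,0):B a2@(4,5):B a3@(0,2):B a4@(2,5):A a5@(1,3):B a6@(1,0):A a7@(0,1):A a8@(2,4):B a9@(0,4):A
t=3: a0@(2,3):B a1@(0,0):B a2@(4,5):B a3@(0,2):B a4@(2,5):A a5@(1,3):B a6@(1,0):A a7@(0,1):A a8@(2,4):B a9@(0,3):A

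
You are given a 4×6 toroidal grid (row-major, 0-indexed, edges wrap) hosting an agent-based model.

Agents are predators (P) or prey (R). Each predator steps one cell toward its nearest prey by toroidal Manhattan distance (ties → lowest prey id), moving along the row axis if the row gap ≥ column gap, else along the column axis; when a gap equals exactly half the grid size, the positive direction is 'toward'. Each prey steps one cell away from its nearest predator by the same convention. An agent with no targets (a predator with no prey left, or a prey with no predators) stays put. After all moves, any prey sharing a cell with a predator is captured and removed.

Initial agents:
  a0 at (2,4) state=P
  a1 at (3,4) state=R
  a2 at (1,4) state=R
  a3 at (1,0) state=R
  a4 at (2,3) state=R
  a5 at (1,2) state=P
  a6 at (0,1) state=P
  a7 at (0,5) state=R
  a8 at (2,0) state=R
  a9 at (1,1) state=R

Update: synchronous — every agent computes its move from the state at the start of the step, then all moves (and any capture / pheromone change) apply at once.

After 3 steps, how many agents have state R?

7

t=1: a0@(3,4):P a1@(0,4):R a2@(0,4):R a3@(1,5):R a4@(2,2):R a5@(1,1):P a6@(1,1):P a7@(0,4):R a8@(2,1):R a9@(1,0):R
t=2: a0@(0,4):P a1@(1,4):R a2@(1,4):R a3@(1,4):R a4@(3,2):R a5@(2,1):P a6@(2,1):P a7@(1,4):R a8@(3,1):R a9@(1,5):R
t=3: a0@(1,4):P a1@(2,4):R a2@(2,4):R a3@(2,4):R a4@(0,2):R a5@(3,1):P a6@(3,1):P a7@(2,4):R a8@(0,1):R a9@(2,5):R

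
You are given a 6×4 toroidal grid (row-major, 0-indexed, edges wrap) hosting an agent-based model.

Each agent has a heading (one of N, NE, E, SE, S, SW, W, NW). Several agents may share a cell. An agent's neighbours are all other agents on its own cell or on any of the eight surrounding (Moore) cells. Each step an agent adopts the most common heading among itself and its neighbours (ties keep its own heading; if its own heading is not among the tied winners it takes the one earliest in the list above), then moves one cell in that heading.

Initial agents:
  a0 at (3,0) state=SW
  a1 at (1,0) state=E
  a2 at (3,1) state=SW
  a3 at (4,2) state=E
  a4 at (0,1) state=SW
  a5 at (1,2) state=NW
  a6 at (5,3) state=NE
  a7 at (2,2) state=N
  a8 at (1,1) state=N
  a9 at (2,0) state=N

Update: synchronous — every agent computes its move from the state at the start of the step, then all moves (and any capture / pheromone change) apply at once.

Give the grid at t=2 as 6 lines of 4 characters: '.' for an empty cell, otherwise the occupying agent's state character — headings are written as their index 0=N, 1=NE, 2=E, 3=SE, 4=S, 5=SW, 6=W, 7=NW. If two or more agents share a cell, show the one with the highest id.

0.0.
....
....
....
....
0005

t=1: a0@(4,3):SW a1@(0,0):N a2@(4,0):SW a3@(4,3):E a4@(1,0):SW a5@(0,2):N a6@(4,0):NE a7@(1,2):N a8@(0,1):N a9@(1,0):N
t=2: a0@(5,2):SW a1@(5,0):N a2@(5,3):SW a3@(5,2):SW a4@(0,0):N a5@(5,2):N a6@(5,3):SW a7@(0,2):N a8@(5,1):N a9@(0,0):N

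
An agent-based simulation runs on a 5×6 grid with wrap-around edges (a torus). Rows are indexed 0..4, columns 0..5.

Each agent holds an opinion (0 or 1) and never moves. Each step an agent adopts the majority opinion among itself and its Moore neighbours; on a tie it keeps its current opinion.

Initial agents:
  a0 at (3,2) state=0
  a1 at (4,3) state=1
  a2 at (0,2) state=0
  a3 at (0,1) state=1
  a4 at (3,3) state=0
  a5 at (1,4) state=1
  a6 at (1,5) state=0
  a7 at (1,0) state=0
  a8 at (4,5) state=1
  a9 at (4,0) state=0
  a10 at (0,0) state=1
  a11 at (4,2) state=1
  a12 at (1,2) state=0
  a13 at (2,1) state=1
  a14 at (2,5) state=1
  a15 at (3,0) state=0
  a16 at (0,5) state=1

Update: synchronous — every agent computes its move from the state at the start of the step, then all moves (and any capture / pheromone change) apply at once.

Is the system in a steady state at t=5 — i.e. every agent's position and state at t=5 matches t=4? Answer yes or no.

t=1: a0@(3,2):1 a1@(4,3):0 a2@(0,2):1 a3@(0,1):0 a4@(3,3):0 a5@(1,4):1 a6@(1,5):1 a7@(1,0):1 a8@(4,5):1 a9@(4,0):1 a10@(0,0):1 a11@(4,2):1 a12@(1,2):0 a13@(2,1):0 a14@(2,5):0 a15@(3,0):1 a16@(0,5):1
t=2: a0@(3,2):0 a1@(4,3):1 a2@(0,2):0 a3@(0,1):1 a4@(3,3):0 a5@(1,4):1 a6@(1,5):1 a7@(1,0):1 a8@(4,5):1 a9@(4,0):1 a10@(0,0):1 a11@(4,2):1 a12@(1,2):0 a13@(2,1):1 a14@(2,5):1 a15@(3,0):1 a16@(0,5):1
t=3: a0@(3,2):1 a1@(4,3):0 a2@(0,2):1 a3@(0,1):1 a4@(3,3):0 a5@(1,4):1 a6@(1,5):1 a7@(1,0):1 a8@(4,5):1 a9@(4,0):1 a10@(0,0):1 a11@(4,2):1 a12@(1,2):0 a13@(2,1):1 a14@(2,5):1 a15@(3,0):1 a16@(0,5):1
t=4: a0@(3,2):1 a1@(4,3):1 a2@(0,2):1 a3@(0,1):1 a4@(3,3):0 a5@(1,4):1 a6@(1,5):1 a7@(1,0):1 a8@(4,5):1 a9@(4,0):1 a10@(0,0):1 a11@(4,2):1 a12@(1,2):1 a13@(2,1):1 a14@(2,5):1 a15@(3,0):1 a16@(0,5):1
t=5: a0@(3,2):1 a1@(4,3):1 a2@(0,2):1 a3@(0,1):1 a4@(3,3):1 a5@(1,4):1 a6@(1,5):1 a7@(1,0):1 a8@(4,5):1 a9@(4,0):1 a10@(0,0):1 a11@(4,2):1 a12@(1,2):1 a13@(2,1):1 a14@(2,5):1 a15@(3,0):1 a16@(0,5):1

no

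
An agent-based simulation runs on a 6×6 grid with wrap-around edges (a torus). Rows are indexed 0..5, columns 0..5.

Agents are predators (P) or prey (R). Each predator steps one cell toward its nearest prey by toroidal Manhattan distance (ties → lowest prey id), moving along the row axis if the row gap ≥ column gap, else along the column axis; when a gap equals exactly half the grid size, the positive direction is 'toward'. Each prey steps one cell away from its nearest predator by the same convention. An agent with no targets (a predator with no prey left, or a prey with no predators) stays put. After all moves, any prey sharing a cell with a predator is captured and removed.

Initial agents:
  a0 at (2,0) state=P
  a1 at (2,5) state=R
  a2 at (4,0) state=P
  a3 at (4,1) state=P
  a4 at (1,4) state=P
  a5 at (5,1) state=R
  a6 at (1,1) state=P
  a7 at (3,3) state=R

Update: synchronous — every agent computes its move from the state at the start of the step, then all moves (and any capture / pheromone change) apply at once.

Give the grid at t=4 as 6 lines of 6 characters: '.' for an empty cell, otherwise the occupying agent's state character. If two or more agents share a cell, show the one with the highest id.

t=1: a0@(2,5):P a2@(5,0):P a3@(5,1):P a4@(2,4):P a6@(0,1):P a7@(3,4):R
t=2: a0@(3,5):P a2@(4,0):P a3@(5,2):P a4@(3,4):P a6@(1,1):P a7@(4,4):R
t=3: a0@(4,5):P a2@(4,5):P a3@(5,3):P a4@(4,4):P a6@(2,1):P a7@(5,4):R
t=4: a0@(5,5):P a2@(5,5):P a3@(5,4):P a4@(5,4):P a6@(3,1):P

......
......
......
.P....
......
....PP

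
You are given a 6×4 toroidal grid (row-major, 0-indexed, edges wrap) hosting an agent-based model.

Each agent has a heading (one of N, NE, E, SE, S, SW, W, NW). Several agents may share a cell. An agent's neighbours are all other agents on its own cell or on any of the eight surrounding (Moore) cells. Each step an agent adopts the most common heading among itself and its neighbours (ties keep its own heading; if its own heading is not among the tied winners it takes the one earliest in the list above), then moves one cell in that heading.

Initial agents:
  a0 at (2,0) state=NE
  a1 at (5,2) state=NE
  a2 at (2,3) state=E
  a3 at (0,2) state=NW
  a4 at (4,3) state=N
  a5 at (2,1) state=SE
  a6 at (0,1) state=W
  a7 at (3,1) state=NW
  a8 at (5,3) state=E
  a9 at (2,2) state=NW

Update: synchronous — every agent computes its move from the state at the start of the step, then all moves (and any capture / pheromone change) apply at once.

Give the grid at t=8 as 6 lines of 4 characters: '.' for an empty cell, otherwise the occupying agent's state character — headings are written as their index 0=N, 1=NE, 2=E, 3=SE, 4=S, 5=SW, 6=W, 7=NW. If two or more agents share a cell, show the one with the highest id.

t=1: a0@(1,1):NE a1@(4,3):NE a2@(2,0):E a3@(5,1):NW a4@(3,3):N a5@(1,0):NW a6@(0,0):W a7@(2,0):NW a8@(5,0):E a9@(1,1):NW
t=2: a0@(0,0):NW a1@(3,0):NE a2@(1,3):NW a3@(4,0):NW a4@(2,3):N a5@(0,3):NW a6@(5,3):NW a7@(1,3):NW a8@(5,1):E a9@(0,0):NW
t=3: a0@(5,3):NW a1@(2,1):NE a2@(0,2):NW a3@(3,3):NW a4@(1,2):NW a5@(5,2):NW a6@(4,2):NW a7@(0,2):NW a8@(4,0):NW a9@(5,3):NW
t=4: a0@(4,2):NW a1@(1,2):NE a2@(5,1):NW a3@(2,2):NW a4@(0,1):NW a5@(4,1):NW a6@(3,1):NW a7@(5,1):NW a8@(3,3):NW a9@(4,2):NW
t=5: a0@(3,1):NW a1@(0,1):NW a2@(4,0):NW a3@(1,1):NW a4@(5,0):NW a5@(3,0):NW a6@(2,0):NW a7@(4,0):NW a8@(2,2):NW a9@(3,1):NW
t=6: a0@(2,0):NW a1@(5,0):NW a2@(3,3):NW a3@(0,0):NW a4@(4,3):NW a5@(2,3):NW a6@(1,3):NW a7@(3,3):NW a8@(1,1):NW a9@(2,0):NW
t=7: a0@(1,3):NW a1@(4,3):NW a2@(2,2):NW a3@(5,3):NW a4@(3,2):NW a5@(1,2):NW a6@(0,2):NW a7@(2,2):NW a8@(0,0):NW a9@(1,3):NW
t=8: a0@(0,2):NW a1@(3,2):NW a2@(1,1):NW a3@(4,2):NW a4@(2,1):NW a5@(0,1):NW a6@(5,1):NW a7@(1,1):NW a8@(5,3):NW a9@(0,2):NW

.77.
.7..
.7..
..7.
..7.
.7.7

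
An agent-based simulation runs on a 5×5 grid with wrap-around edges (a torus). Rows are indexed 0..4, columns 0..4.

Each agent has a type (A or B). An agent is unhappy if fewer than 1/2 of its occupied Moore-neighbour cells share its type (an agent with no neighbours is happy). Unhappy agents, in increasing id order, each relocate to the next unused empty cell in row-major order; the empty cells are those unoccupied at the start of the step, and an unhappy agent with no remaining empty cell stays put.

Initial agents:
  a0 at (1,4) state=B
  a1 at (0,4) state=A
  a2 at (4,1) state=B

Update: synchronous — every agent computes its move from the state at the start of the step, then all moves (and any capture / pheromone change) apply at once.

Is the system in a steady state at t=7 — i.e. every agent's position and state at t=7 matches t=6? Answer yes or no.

no

t=1: a0@(0,0):B a1@(0,1):A a2@(4,1):B
t=2: a0@(0,0):B a1@(0,2):A a2@(4,1):B
t=3: a0@(0,0):B a1@(0,1):A a2@(4,1):B
t=4: a0@(0,0):B a1@(0,2):A a2@(4,1):B
t=5: a0@(0,0):B a1@(0,1):A a2@(4,1):B
t=6: a0@(0,0):B a1@(0,2):A a2@(4,1):B
t=7: a0@(0,0):B a1@(0,1):A a2@(4,1):B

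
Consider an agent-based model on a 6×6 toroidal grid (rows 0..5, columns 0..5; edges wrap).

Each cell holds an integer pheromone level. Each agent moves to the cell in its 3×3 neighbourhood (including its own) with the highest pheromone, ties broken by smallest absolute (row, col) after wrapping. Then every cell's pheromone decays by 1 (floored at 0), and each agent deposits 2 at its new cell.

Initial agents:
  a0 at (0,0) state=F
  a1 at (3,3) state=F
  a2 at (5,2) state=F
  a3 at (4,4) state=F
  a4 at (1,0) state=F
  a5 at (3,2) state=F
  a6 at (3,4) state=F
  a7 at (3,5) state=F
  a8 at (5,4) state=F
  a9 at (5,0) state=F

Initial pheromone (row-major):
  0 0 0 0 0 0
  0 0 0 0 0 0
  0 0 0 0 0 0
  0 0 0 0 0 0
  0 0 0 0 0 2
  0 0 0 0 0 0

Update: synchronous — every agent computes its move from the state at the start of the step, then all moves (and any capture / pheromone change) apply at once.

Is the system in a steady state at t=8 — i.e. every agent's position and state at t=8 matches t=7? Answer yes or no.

yes

t=1: a0@(0,0) a1@(2,2) a2@(0,1) a3@(4,5) a4@(0,0) a5@(2,1) a6@(4,5) a7@(4,5) a8@(4,5) a9@(4,5) | pheromone: 4 2 0 0 0 0 / 0 0 0 0 0 0 / 0 2 2 0 0 0 / 0 0 0 0 0 0 / 0 0 0 0 0 11 / 0 0 0 0 0 0
t=2: a0@(0,0) a1@(2,1) a2@(0,0) a3@(4,5) a4@(0,0) a5@(2,1) a6@(4,5) a7@(4,5) a8@(4,5) a9@(4,5) | pheromone: 9 1 0 0 0 0 / 0 0 0 0 0 0 / 0 5 1 0 0 0 / 0 0 0 0 0 0 / 0 0 0 0 0 20 / 0 0 0 0 0 0
t=3: a0@(0,0) a1@(2,1) a2@(0,0) a3@(4,5) a4@(0,0) a5@(2,1) a6@(4,5) a7@(4,5) a8@(4,5) a9@(4,5) | pheromone: 14 0 0 0 0 0 / 0 0 0 0 0 0 / 0 8 0 0 0 0 / 0 0 0 0 0 0 / 0 0 0 0 0 29 / 0 0 0 0 0 0
t=4: a0@(0,0) a1@(2,1) a2@(0,0) a3@(4,5) a4@(0,0) a5@(2,1) a6@(4,5) a7@(4,5) a8@(4,5) a9@(4,5) | pheromone: 19 0 0 0 0 0 / 0 0 0 0 0 0 / 0 11 0 0 0 0 / 0 0 0 0 0 0 / 0 0 0 0 0 38 / 0 0 0 0 0 0
t=5: a0@(0,0) a1@(2,1) a2@(0,0) a3@(4,5) a4@(0,0) a5@(2,1) a6@(4,5) a7@(4,5) a8@(4,5) a9@(4,5) | pheromone: 24 0 0 0 0 0 / 0 0 0 0 0 0 / 0 14 0 0 0 0 / 0 0 0 0 0 0 / 0 0 0 0 0 47 / 0 0 0 0 0 0
t=6: a0@(0,0) a1@(2,1) a2@(0,0) a3@(4,5) a4@(0,0) a5@(2,1) a6@(4,5) a7@(4,5) a8@(4,5) a9@(4,5) | pheromone: 29 0 0 0 0 0 / 0 0 0 0 0 0 / 0 17 0 0 0 0 / 0 0 0 0 0 0 / 0 0 0 0 0 56 / 0 0 0 0 0 0
t=7: a0@(0,0) a1@(2,1) a2@(0,0) a3@(4,5) a4@(0,0) a5@(2,1) a6@(4,5) a7@(4,5) a8@(4,5) a9@(4,5) | pheromone: 34 0 0 0 0 0 / 0 0 0 0 0 0 / 0 20 0 0 0 0 / 0 0 0 0 0 0 / 0 0 0 0 0 65 / 0 0 0 0 0 0
t=8: a0@(0,0) a1@(2,1) a2@(0,0) a3@(4,5) a4@(0,0) a5@(2,1) a6@(4,5) a7@(4,5) a8@(4,5) a9@(4,5) | pheromone: 39 0 0 0 0 0 / 0 0 0 0 0 0 / 0 23 0 0 0 0 / 0 0 0 0 0 0 / 0 0 0 0 0 74 / 0 0 0 0 0 0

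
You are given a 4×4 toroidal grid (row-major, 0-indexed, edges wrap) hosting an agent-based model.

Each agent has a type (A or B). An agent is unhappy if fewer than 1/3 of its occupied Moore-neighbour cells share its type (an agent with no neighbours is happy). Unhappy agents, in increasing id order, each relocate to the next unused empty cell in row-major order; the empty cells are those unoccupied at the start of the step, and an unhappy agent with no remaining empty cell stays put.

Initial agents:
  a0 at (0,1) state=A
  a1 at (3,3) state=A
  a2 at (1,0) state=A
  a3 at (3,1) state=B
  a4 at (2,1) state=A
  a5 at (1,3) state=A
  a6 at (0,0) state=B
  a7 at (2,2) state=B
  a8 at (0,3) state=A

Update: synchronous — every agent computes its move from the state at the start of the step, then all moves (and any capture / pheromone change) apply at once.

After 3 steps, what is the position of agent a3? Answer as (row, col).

(3, 1)

t=1: a0@(0,1):A a1@(3,3):A a2@(1,0):A a3@(3,1):B a4@(2,1):A a5@(1,3):A a6@(0,2):B a7@(1,1):B a8@(0,3):A
t=2: a0@(0,0):A a1@(3,3):A a2@(1,0):A a3@(3,1):B a4@(2,1):A a5@(1,3):A a6@(0,2):B a7@(1,2):B a8@(0,3):A
t=3: a0@(0,0):A a1@(3,3):A a2@(1,0):A a3@(3,1):B a4@(2,1):A a5@(1,3):A a6@(0,2):B a7@(0,1):B a8@(0,3):A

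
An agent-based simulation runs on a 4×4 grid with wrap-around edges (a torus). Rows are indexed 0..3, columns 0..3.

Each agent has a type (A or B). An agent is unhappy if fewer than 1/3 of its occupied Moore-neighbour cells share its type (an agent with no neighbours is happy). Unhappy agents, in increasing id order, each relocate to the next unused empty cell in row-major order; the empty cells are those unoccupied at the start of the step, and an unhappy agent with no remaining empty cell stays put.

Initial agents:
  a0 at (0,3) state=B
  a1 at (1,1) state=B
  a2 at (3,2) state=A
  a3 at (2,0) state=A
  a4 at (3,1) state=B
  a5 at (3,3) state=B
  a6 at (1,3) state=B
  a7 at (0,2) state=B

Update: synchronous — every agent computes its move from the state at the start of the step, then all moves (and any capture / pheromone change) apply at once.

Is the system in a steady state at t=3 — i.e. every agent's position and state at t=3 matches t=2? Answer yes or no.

no

t=1: a0@(0,3):B a1@(1,1):B a2@(0,0):A a3@(0,1):A a4@(3,1):B a5@(3,3):B a6@(1,3):B a7@(0,2):B
t=2: a0@(0,3):B a1@(1,1):B a2@(1,0):A a3@(1,2):A a4@(3,1):B a5@(3,3):B a6@(1,3):B a7@(0,2):B
t=3: a0@(0,3):B a1@(1,1):B a2@(0,0):A a3@(0,1):A a4@(3,1):B a5@(3,3):B a6@(1,3):B a7@(0,2):B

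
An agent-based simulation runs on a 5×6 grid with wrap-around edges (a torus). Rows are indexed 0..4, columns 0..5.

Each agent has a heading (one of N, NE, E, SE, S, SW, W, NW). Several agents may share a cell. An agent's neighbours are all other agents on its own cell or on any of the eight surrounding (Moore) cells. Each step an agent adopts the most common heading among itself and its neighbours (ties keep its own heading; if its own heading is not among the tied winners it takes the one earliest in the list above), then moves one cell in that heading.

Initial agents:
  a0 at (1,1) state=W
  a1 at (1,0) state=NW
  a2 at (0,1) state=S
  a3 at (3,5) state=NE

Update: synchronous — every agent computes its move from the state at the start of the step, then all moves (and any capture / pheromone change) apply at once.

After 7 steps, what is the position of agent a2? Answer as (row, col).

(2, 1)

t=1: a0@(1,0):W a1@(0,5):NW a2@(1,1):S a3@(2,0):NE
t=2: a0@(1,5):W a1@(4,4):NW a2@(2,1):S a3@(1,1):NE
t=3: a0@(1,4):W a1@(3,3):NW a2@(3,1):S a3@(0,2):NE
t=4: a0@(1,3):W a1@(2,2):NW a2@(4,1):S a3@(4,3):NE
t=5: a0@(1,2):W a1@(1,1):NW a2@(0,1):S a3@(3,4):NE
t=6: a0@(1,1):W a1@(0,0):NW a2@(1,1):S a3@(2,5):NE
t=7: a0@(1,0):W a1@(4,5):NW a2@(2,1):S a3@(1,0):NE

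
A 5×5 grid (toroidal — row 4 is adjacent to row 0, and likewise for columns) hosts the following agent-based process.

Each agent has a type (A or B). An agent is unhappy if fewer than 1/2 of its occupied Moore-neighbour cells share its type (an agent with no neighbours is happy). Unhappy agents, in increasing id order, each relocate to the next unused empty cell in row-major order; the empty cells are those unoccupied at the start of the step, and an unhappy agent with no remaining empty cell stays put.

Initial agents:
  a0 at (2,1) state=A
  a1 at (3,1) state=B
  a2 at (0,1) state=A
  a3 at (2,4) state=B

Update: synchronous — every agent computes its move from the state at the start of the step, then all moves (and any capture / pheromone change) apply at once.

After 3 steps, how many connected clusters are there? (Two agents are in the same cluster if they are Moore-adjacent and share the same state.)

t=1: a0@(0,0):A a1@(0,2):B a2@(0,1):A a3@(2,4):B
t=2: a0@(0,0):A a1@(0,3):B a2@(0,1):A a3@(2,4):B
t=3: (unchanged — steady state)

3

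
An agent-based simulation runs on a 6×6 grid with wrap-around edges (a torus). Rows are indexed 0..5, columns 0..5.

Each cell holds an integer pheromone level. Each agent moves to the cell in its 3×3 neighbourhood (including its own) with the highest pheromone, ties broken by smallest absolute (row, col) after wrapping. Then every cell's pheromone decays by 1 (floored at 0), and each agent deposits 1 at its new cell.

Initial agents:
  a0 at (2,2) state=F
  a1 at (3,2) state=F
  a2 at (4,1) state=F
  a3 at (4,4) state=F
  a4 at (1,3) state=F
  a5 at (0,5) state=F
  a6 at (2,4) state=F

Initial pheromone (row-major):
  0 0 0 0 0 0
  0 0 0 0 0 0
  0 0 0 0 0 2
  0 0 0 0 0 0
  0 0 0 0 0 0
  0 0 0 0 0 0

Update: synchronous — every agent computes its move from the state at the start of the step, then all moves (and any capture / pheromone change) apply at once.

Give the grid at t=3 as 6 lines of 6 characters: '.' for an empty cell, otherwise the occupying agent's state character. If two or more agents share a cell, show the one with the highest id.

t=1: a0@(1,1) a1@(2,1) a2@(3,0) a3@(3,3) a4@(0,2) a5@(0,0) a6@(2,5) | pheromone: 1 0 1 0 0 0 / 0 1 0 0 0 0 / 0 1 0 0 0 2 / 1 0 0 1 0 0 / 0 0 0 0 0 0 / 0 0 0 0 0 0
t=2: a0@(0,0) a1@(1,1) a2@(2,5) a3@(3,3) a4@(0,2) a5@(0,0) a6@(2,5) | pheromone: 2 0 1 0 0 0 / 0 1 0 0 0 0 / 0 0 0 0 0 3 / 0 0 0 1 0 0 / 0 0 0 0 0 0 / 0 0 0 0 0 0
t=3: a0@(0,0) a1@(0,0) a2@(2,5) a3@(3,3) a4@(0,2) a5@(0,0) a6@(2,5) | pheromone: 4 0 1 0 0 0 / 0 0 0 0 0 0 / 0 0 0 0 0 4 / 0 0 0 1 0 0 / 0 0 0 0 0 0 / 0 0 0 0 0 0

F.F...
......
.....F
...F..
......
......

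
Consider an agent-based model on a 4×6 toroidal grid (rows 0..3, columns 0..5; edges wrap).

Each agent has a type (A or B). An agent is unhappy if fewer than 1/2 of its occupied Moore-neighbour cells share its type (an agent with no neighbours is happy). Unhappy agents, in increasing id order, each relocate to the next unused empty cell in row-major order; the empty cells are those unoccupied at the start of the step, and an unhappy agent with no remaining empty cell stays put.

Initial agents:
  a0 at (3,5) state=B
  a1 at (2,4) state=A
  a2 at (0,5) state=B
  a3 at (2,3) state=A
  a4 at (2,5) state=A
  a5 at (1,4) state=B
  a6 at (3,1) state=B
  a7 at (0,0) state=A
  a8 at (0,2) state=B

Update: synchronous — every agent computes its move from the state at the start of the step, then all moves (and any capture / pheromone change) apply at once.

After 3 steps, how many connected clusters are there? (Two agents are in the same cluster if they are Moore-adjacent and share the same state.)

5

t=1: a0@(0,1):B a1@(2,4):A a2@(0,5):B a3@(2,3):A a4@(0,3):A a5@(0,4):B a6@(3,1):B a7@(1,0):A a8@(0,2):B
t=2: a0@(0,1):B a1@(2,4):A a2@(0,5):B a3@(2,3):A a4@(0,0):A a5@(0,4):B a6@(3,1):B a7@(1,1):A a8@(0,2):B
t=3: a0@(0,1):B a1@(2,4):A a2@(0,5):B a3@(2,3):A a4@(0,3):A a5@(0,4):B a6@(3,1):B a7@(1,0):A a8@(0,2):B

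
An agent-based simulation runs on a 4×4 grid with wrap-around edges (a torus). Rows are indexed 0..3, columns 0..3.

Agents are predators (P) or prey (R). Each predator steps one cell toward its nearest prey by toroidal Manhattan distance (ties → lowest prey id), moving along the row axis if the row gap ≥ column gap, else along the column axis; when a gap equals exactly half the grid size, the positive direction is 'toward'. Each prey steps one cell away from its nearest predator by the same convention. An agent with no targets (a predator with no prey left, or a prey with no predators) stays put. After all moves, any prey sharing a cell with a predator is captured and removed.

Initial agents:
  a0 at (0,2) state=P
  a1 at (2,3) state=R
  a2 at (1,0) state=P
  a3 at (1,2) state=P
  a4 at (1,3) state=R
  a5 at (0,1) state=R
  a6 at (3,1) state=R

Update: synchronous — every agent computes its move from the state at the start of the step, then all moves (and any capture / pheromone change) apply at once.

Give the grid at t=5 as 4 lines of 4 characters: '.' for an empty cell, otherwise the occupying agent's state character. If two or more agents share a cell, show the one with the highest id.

t=1: a0@(0,1):P a1@(3,3):R a2@(1,3):P a3@(1,3):P a4@(1,2):R a5@(0,0):R a6@(2,1):R
t=2: a0@(0,0):P a1@(2,3):R a2@(1,2):P a3@(1,2):P a4@(1,1):R a5@(0,3):R a6@(1,1):R
t=3: a0@(0,3):P a1@(3,3):R a2@(1,1):P a3@(1,1):P a4@(1,0):R a5@(0,2):R a6@(1,0):R
t=4: a0@(3,3):P a1@(2,3):R a2@(1,0):P a3@(1,0):P a4@(1,3):R a5@(0,1):R a6@(1,3):R
t=5: a0@(2,3):P a2@(1,3):P a3@(1,3):P a4@(1,2):R a5@(3,1):R a6@(1,2):R

....
..RP
...P
.R..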